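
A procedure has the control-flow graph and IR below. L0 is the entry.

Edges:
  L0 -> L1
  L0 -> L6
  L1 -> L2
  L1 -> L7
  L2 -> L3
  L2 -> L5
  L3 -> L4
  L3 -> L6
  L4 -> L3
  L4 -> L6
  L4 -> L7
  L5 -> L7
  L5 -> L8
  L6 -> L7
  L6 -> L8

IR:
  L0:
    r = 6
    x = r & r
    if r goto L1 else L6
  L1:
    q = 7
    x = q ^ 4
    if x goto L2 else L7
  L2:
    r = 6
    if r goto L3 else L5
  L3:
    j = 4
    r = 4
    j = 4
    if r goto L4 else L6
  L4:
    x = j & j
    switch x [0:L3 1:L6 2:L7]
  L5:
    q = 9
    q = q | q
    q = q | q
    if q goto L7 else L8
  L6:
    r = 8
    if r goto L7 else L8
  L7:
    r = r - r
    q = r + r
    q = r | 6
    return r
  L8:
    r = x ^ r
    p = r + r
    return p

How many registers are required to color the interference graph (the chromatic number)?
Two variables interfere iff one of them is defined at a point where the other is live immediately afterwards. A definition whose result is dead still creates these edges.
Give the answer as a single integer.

Per-block:
  L0 def {r,x} use ∅
  L1 def {q,x} use ∅
  L2 def {r} use ∅
  L3 def {j,r} use ∅
  L4 def {x} use {j}
  L5 def {q} use ∅
  L6 def {r} use ∅
  L7 def {q,r} use {r}
  L8 def {p,r} use {r,x}

Liveness:
  L0: in=∅ out={r,x}
  L1: in={r} out={r,x}
  L2: in={x} out={r,x}
  L3: in={x} out={j,r,x}
  L4: in={j,r} out={r,x}
  L5: in={r,x} out={r,x}
  L6: in={x} out={r,x}
  L7: in={r} out=∅
  L8: in={r,x} out=∅

Conflict graph:
  j↔{r,x}
  p↔∅
  q↔{r,x}
  r↔{j,q,x}
  x↔{j,q,r}

Colouring:
  clique {j,r,x} ⇒ need ≥ 3
  assign j→R2 p→R0 q→R2 r→R0 x→R1 — no edge inside a register ⇒ χ ≤ 3
  χ = 3

Answer: 3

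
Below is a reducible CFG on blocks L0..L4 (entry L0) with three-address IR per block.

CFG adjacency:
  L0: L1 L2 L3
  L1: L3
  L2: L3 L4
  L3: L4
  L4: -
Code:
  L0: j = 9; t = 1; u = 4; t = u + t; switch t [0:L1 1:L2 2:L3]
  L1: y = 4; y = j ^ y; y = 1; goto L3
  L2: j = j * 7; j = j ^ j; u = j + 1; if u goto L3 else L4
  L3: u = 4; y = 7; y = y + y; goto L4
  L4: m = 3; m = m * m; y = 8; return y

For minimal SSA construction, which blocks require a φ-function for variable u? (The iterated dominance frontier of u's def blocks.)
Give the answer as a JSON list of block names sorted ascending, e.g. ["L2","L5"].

Answer: ["L3", "L4"]

Working:
idom tree: L1←L0 L2←L0 L3←L0 L4←L0
Join-block Dom:
  L3: preds {L0,L1,L2}: {L0} ∩ {L0,L1} ∩ {L0,L2} = {L0}; idom=L0
  L4: preds {L2,L3}: {L0,L2} ∩ {L0,L3} = {L0}; idom=L0

DF walk-up:
  join L3 pred L0: · stop@L0
  join L3 pred L1: L1 stop@L0
  join L3 pred L2: L2 stop@L0
  join L4 pred L2: L2 stop@L0
  join L4 pred L3: L3 stop@L0
  DF(L0)=∅
  DF(L1)={L3}
  DF(L2)={L3,L4}
  DF(L3)={L4}
  DF(L4)=∅

φ for u: defs {L0,L2,L3}
  DF⁺ = {L3,L4}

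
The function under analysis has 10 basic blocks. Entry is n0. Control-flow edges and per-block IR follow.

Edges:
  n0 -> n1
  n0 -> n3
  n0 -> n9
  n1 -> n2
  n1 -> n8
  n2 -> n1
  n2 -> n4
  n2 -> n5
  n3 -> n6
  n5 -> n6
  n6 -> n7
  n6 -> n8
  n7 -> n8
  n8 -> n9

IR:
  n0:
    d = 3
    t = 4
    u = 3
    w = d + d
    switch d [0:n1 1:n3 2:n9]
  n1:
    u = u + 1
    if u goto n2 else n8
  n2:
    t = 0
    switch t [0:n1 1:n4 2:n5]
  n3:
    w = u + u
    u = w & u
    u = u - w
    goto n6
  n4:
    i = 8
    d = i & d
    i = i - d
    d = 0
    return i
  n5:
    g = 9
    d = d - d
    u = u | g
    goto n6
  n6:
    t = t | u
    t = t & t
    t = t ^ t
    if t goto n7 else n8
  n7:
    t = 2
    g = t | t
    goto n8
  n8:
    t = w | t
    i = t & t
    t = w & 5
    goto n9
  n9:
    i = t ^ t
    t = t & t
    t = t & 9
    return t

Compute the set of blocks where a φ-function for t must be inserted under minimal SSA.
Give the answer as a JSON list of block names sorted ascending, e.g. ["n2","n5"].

Answer: ["n1", "n6", "n8", "n9"]

Working:
idom tree: n1←n0 n2←n1 n3←n0 n4←n2 n5←n2 n6←n0 n7←n6 n8←n0 n9←n0
Join-block Dom:
  n1: preds {n0,n2}: {n0} ∩ {n0,n1,n2} = {n0}; idom=n0
  n6: preds {n3,n5}: {n0,n3} ∩ {n0,n1,n2,n5} = {n0}; idom=n0
  n8: preds {n1,n6,n7}: {n0,n1} ∩ {n0,n6} ∩ {n0,n6,n7} = {n0}; idom=n0
  n9: preds {n0,n8}: {n0} ∩ {n0,n8} = {n0}; idom=n0

DF walk-up:
  n1←n0: walk · to n0
  n1←n2: walk n2→n1 to n0
  n6←n3: walk n3 to n0
  n6←n5: walk n5→n2→n1 to n0
  n8←n1: walk n1 to n0
  n8←n6: walk n6 to n0
  n8←n7: walk n7→n6 to n0
  n9←n0: walk · to n0
  n9←n8: walk n8 to n0
  n0 → ∅
  n1 → {n1,n6,n8}
  n2 → {n1,n6}
  n3 → {n6}
  n4 → ∅
  n5 → {n6}
  n6 → {n8}
  n7 → {n8}
  n8 → {n9}
  n9 → ∅

φ for t: defs {n0,n2,n6,n7,n8,n9}
  DF⁺ = {n1,n6,n8,n9}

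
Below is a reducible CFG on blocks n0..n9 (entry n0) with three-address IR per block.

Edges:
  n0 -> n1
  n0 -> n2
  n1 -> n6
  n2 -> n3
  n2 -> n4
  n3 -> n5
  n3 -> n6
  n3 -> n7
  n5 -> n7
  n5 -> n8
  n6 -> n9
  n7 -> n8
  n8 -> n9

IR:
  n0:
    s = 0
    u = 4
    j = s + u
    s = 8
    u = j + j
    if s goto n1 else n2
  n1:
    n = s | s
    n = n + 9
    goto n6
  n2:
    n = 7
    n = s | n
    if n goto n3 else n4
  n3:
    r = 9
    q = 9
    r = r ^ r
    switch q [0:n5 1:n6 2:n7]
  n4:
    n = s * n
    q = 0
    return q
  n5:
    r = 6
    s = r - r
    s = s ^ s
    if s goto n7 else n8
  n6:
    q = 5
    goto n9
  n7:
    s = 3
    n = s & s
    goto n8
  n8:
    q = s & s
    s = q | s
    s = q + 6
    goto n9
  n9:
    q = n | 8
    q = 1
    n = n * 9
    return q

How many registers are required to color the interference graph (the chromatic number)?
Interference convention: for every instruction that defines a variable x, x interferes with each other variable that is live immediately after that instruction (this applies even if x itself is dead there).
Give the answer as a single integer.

Block summaries:
  n0 def {j,s,u} use ∅
  n1 def {n} use {s}
  n2 def {n} use {s}
  n3 def {q,r} use ∅
  n4 def {n,q} use {n,s}
  n5 def {r,s} use ∅
  n6 def {q} use ∅
  n7 def {n,s} use ∅
  n8 def {q,s} use {s}
  n9 def {n,q} use {n}

Liveness:
  n0 li=∅ lo={s}
  n1 li={s} lo={n}
  n2 li={s} lo={n,s}
  n3 li={n} lo={n}
  n4 li={n,s} lo=∅
  n5 li={n} lo={n,s}
  n6 li={n} lo={n}
  n7 li=∅ lo={n,s}
  n8 li={n,s} lo={n}
  n9 li={n} lo=∅

Interfere edges:
  j: {s}
  n: {q,r,s}
  q: {n,r,s}
  r: {n,q}
  s: {j,n,q,u}
  u: {s}

Registers:
  {n,q,r} pairwise interfere (3-clique) ⇒ χ ≥ 3
  assign j→R1 n→R1 q→R2 r→R0 s→R0 u→R1 — no edge inside a register ⇒ χ ≤ 3
  χ = 3

Answer: 3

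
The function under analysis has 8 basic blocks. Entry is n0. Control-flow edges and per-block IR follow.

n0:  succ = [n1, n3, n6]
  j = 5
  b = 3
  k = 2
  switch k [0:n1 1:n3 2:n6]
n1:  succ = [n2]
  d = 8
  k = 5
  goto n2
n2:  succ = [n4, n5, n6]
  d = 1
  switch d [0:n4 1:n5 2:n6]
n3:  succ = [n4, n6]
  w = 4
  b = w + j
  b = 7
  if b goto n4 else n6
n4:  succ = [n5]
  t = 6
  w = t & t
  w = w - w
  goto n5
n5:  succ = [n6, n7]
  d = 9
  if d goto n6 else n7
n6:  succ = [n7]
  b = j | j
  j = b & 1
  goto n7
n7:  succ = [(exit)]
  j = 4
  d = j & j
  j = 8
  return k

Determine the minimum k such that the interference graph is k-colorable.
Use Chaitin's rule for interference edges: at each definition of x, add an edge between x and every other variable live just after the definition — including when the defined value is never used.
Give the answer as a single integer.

Answer: 3

Analysis:
def/use:
  n0 def {b,j,k} use ∅
  n1 def {d,k} use ∅
  n2 def {d} use ∅
  n3 def {b,w} use {j}
  n4 def {t,w} use ∅
  n5 def {d} use ∅
  n6 def {b,j} use {j}
  n7 def {d,j} use {k}

Backward fixpoint:
  n0 li=∅ lo={j,k}
  n1 li={j} lo={j,k}
  n2 li={j,k} lo={j,k}
  n3 li={j,k} lo={j,k}
  n4 li={j,k} lo={j,k}
  n5 li={j,k} lo={j,k}
  n6 li={j,k} lo={k}
  n7 li={k} lo=∅

Interference:
  b: {j,k}
  d: {j,k}
  j: {b,d,k,t,w}
  k: {b,d,j,t,w}
  t: {j,k}
  w: {j,k}

Colouring:
  {b,j,k} pairwise interfere (3-clique) ⇒ χ ≥ 3
  3-colouring: R0={j}  R1={k}  R2={b,d,t,w}
  χ = 3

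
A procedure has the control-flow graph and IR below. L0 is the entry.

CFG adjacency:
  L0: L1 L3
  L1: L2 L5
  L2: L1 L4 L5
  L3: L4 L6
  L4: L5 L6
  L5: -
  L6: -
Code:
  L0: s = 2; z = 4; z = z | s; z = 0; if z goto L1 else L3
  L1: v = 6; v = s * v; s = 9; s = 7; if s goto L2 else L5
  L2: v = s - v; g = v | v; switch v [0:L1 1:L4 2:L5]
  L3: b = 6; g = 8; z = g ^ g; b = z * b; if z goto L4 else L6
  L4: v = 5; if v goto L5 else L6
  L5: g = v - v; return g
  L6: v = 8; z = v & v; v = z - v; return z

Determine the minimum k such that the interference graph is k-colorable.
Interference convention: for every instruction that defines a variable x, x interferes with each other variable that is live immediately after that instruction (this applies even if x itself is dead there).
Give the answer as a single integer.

Per-block:
  L0: {s,z} / ∅
  L1: {s,v} / {s}
  L2: {g,v} / {s,v}
  L3: {b,g,z} / ∅
  L4: {v} / ∅
  L5: {g} / {v}
  L6: {v,z} / ∅

Live sets:
  L0: in=∅ out={s}
  L1: in={s} out={s,v}
  L2: in={s,v} out={s,v}
  L3: in=∅ out=∅
  L4: in=∅ out={v}
  L5: in={v} out=∅
  L6: in=∅ out=∅

Interference:
  b: {g,z}
  g: {b,s,v}
  s: {g,v,z}
  v: {g,s,z}
  z: {b,s,v}

Registers:
  {g,s,v} pairwise interfere (3-clique) ⇒ χ ≥ 3
  assign b→R1 g→R0 s→R1 v→R2 z→R0 — no edge inside a register ⇒ χ ≤ 3
  χ = 3

Answer: 3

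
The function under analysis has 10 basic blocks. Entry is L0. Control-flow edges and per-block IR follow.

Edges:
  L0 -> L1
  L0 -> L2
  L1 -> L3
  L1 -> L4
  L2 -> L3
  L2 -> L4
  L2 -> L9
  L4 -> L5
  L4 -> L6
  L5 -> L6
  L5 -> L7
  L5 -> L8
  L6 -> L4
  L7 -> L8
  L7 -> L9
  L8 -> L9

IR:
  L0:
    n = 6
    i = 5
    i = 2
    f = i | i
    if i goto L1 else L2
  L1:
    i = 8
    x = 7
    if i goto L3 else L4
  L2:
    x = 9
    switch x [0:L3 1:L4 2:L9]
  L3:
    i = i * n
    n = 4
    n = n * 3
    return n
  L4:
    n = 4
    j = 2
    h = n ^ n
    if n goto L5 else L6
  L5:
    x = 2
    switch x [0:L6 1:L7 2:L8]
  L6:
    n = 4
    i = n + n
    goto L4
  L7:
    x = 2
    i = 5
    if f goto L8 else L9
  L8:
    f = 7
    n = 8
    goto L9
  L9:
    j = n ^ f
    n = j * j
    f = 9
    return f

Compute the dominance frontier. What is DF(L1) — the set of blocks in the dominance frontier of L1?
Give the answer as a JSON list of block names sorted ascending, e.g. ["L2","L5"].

idom tree: L1←L0 L2←L0 L3←L0 L4←L0 L5←L4 L6←L4 L7←L5 L8←L5 L9←L0
Join-block Dom:
  L3: preds {L1,L2}: {L0,L1} ∩ {L0,L2} = {L0}; idom=L0
  L4: preds {L1,L2,L6}: {L0,L1} ∩ {L0,L2} ∩ {L0,L4,L6} = {L0}; idom=L0
  L6: preds {L4,L5}: {L0,L4} ∩ {L0,L4,L5} = {L0,L4}; idom=L4
  L8: preds {L5,L7}: {L0,L4,L5} ∩ {L0,L4,L5,L7} = {L0,L4,L5}; idom=L5
  L9: preds {L2,L7,L8}: {L0,L2} ∩ {L0,L4,L5,L7} ∩ {L0,L4,L5,L8} = {L0}; idom=L0

DF derivation:
  join L3 pred L1: L1 stop@L0
  join L3 pred L2: L2 stop@L0
  join L4 pred L1: L1 stop@L0
  join L4 pred L2: L2 stop@L0
  join L4 pred L6: L6→L4 stop@L0
  join L6 pred L4: · stop@L4
  join L6 pred L5: L5 stop@L4
  join L8 pred L5: · stop@L5
  join L8 pred L7: L7 stop@L5
  join L9 pred L2: L2 stop@L0
  join L9 pred L7: L7→L5→L4 stop@L0
  join L9 pred L8: L8→L5→L4 stop@L0
  DF(L0)=∅
  DF(L1)={L3,L4}
  DF(L2)={L3,L4,L9}
  DF(L3)=∅
  DF(L4)={L4,L9}
  DF(L5)={L6,L9}
  DF(L6)={L4}
  DF(L7)={L8,L9}
  DF(L8)={L9}
  DF(L9)=∅

DF(L1) = ["L3", "L4"]

Answer: ["L3", "L4"]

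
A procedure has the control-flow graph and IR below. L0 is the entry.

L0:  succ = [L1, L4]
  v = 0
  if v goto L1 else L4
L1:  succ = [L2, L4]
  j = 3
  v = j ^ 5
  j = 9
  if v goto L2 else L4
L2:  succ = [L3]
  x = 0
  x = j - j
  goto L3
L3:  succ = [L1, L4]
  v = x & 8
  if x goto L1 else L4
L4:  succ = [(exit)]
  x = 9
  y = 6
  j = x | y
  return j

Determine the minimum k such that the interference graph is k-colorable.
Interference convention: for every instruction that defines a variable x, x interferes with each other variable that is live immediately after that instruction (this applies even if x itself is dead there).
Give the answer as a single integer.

Per-block:
  L0: {v} / ∅
  L1: {j,v} / ∅
  L2: {x} / {j}
  L3: {v} / {x}
  L4: {j,x,y} / ∅

Live sets:
  L0: in=∅ out=∅
  L1: in=∅ out={j}
  L2: in={j} out={x}
  L3: in={x} out=∅
  L4: in=∅ out=∅

Interfere edges:
  j — {v,x}
  v — {j,x}
  x — {j,v,y}
  y — {x}

Registers:
  clique {j,v,x} ⇒ need ≥ 3
  assign j→r1 v→r2 x→r0 y→r1 — no edge inside a register ⇒ χ ≤ 3
  χ = 3

Answer: 3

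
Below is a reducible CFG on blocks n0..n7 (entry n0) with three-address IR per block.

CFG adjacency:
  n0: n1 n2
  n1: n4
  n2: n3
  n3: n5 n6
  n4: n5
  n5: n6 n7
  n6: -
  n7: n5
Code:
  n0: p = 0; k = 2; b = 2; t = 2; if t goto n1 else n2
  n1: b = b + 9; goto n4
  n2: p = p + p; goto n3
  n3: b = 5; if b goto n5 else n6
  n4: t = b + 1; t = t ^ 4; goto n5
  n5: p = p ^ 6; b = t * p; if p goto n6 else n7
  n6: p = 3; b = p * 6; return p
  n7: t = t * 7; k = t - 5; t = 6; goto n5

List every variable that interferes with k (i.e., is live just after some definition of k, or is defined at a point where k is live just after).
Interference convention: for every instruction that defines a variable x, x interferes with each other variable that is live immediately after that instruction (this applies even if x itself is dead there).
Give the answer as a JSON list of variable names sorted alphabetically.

Answer: ["p"]

Analysis:
def/use:
  n0 def {b,k,p,t} use ∅
  n1 def {b} use {b}
  n2 def {p} use {p}
  n3 def {b} use ∅
  n4 def {t} use {b}
  n5 def {b,p} use {p,t}
  n6 def {b,p} use ∅
  n7 def {k,t} use {t}

Backward fixpoint:
  n0 li=∅ lo={b,p,t}
  n1 li={b,p} lo={b,p}
  n2 li={p,t} lo={p,t}
  n3 li={p,t} lo={p,t}
  n4 li={b,p} lo={p,t}
  n5 li={p,t} lo={p,t}
  n6 li=∅ lo=∅
  n7 li={p,t} lo={p,t}

Conflict graph:
  b — {p,t}
  k — {p}
  p — {b,k,t}
  t — {b,p}

N(k) = ["p"]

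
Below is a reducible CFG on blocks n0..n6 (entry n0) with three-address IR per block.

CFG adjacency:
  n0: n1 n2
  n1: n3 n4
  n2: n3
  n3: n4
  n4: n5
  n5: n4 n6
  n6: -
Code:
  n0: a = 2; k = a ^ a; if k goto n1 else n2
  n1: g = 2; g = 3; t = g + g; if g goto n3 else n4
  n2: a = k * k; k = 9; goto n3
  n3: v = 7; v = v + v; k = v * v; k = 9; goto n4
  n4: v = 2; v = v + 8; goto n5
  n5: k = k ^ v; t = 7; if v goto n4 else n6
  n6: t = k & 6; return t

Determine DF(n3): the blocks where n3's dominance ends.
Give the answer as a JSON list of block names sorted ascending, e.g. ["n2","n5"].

idom tree: n1←n0 n2←n0 n3←n0 n4←n0 n5←n4 n6←n5
Join-block Dom:
  n3: preds {n1,n2}: {n0,n1} ∩ {n0,n2} = {n0}; idom=n0
  n4: preds {n1,n3,n5}: {n0,n1} ∩ {n0,n3} ∩ {n0,n4,n5} = {n0}; idom=n0

Frontier:
  join n3 pred n1: n1 stop@n0
  join n3 pred n2: n2 stop@n0
  join n4 pred n1: n1 stop@n0
  join n4 pred n3: n3 stop@n0
  join n4 pred n5: n5→n4 stop@n0
  DF(n0)=∅
  DF(n1)={n3,n4}
  DF(n2)={n3}
  DF(n3)={n4}
  DF(n4)={n4}
  DF(n5)={n4}
  DF(n6)=∅

DF(n3) = ["n4"]

Answer: ["n4"]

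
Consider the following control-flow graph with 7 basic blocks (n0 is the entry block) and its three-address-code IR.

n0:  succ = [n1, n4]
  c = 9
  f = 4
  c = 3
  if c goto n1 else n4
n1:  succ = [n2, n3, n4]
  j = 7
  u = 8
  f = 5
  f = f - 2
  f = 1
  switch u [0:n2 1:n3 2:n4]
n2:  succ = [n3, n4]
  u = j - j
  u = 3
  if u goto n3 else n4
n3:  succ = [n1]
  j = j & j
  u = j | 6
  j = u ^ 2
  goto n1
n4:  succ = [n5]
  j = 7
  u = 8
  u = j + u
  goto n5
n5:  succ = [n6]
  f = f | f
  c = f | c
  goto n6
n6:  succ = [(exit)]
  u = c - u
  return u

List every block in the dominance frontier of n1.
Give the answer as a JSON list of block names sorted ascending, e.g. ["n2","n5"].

Answer: ["n1", "n4"]

Working:
idom tree: n1←n0 n2←n1 n3←n1 n4←n0 n5←n4 n6←n5
Join-block Dom:
  n1: preds {n0,n3}: {n0} ∩ {n0,n1,n3} = {n0}; idom=n0
  n3: preds {n1,n2}: {n0,n1} ∩ {n0,n1,n2} = {n0,n1}; idom=n1
  n4: preds {n0,n1,n2}: {n0} ∩ {n0,n1} ∩ {n0,n1,n2} = {n0}; idom=n0

DF derivation:
  n1←n0: walk · to n0
  n1←n3: walk n3→n1 to n0
  n3←n1: walk · to n1
  n3←n2: walk n2 to n1
  n4←n0: walk · to n0
  n4←n1: walk n1 to n0
  n4←n2: walk n2→n1 to n0
  n0: DF=∅
  n1: DF={n1,n4}
  n2: DF={n3,n4}
  n3: DF={n1}
  n4: DF=∅
  n5: DF=∅
  n6: DF=∅

DF(n1) = ["n1", "n4"]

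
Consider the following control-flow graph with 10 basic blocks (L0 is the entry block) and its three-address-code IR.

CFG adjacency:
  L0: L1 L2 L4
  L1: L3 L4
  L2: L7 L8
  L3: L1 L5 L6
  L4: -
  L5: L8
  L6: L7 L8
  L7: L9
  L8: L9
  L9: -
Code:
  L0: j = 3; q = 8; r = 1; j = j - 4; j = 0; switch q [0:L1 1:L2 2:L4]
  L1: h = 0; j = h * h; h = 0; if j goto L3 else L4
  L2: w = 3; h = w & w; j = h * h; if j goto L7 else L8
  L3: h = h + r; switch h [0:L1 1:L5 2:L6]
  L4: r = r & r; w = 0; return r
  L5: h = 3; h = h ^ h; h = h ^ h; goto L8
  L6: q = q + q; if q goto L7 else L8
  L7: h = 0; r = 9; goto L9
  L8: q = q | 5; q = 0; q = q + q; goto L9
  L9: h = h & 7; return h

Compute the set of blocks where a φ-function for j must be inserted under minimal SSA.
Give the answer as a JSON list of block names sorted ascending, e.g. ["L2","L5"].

idom tree: L1←L0 L2←L0 L3←L1 L4←L0 L5←L3 L6←L3 L7←L0 L8←L0 L9←L0
Dom∩ at merges:
  L1: preds {L0,L3}: {L0} ∩ {L0,L1,L3} = {L0}; idom=L0
  L4: preds {L0,L1}: {L0} ∩ {L0,L1} = {L0}; idom=L0
  L7: preds {L2,L6}: {L0,L2} ∩ {L0,L1,L3,L6} = {L0}; idom=L0
  L8: preds {L2,L5,L6}: {L0,L2} ∩ {L0,L1,L3,L5} ∩ {L0,L1,L3,L6} = {L0}; idom=L0
  L9: preds {L7,L8}: {L0,L7} ∩ {L0,L8} = {L0}; idom=L0

DF walk-up:
  L1←L0: walk · to L0
  L1←L3: walk L3→L1 to L0
  L4←L0: walk · to L0
  L4←L1: walk L1 to L0
  L7←L2: walk L2 to L0
  L7←L6: walk L6→L3→L1 to L0
  L8←L2: walk L2 to L0
  L8←L5: walk L5→L3→L1 to L0
  L8←L6: walk L6→L3→L1 to L0
  L9←L7: walk L7 to L0
  L9←L8: walk L8 to L0
  L0: DF=∅
  L1: DF={L1,L4,L7,L8}
  L2: DF={L7,L8}
  L3: DF={L1,L7,L8}
  L4: DF=∅
  L5: DF={L8}
  L6: DF={L7,L8}
  L7: DF={L9}
  L8: DF={L9}
  L9: DF=∅

φ for j: defs {L0,L1,L2}
  DF⁺ = {L1,L4,L7,L8,L9}

Answer: ["L1", "L4", "L7", "L8", "L9"]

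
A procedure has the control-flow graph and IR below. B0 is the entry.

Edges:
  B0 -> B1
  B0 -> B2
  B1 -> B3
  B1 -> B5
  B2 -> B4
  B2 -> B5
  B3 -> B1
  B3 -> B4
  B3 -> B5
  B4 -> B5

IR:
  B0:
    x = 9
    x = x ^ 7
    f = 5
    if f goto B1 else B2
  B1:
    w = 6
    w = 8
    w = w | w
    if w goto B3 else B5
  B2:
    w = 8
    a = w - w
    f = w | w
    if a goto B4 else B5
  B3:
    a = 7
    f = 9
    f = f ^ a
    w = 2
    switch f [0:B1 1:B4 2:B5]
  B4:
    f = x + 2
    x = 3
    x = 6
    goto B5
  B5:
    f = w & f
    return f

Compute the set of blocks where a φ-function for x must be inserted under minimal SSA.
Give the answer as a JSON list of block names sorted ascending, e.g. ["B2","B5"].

Answer: ["B5"]

Working:
idom tree: B1←B0 B2←B0 B3←B1 B4←B0 B5←B0
Join-block Dom:
  B1: preds {B0,B3}: {B0} ∩ {B0,B1,B3} = {B0}; idom=B0
  B4: preds {B2,B3}: {B0,B2} ∩ {B0,B1,B3} = {B0}; idom=B0
  B5: preds {B1,B2,B3,B4}: {B0,B1} ∩ {B0,B2} ∩ {B0,B1,B3} ∩ {B0,B4} = {B0}; idom=B0

DF derivation:
  B1←B0: walk · to B0
  B1←B3: walk B3→B1 to B0
  B4←B2: walk B2 to B0
  B4←B3: walk B3→B1 to B0
  B5←B1: walk B1 to B0
  B5←B2: walk B2 to B0
  B5←B3: walk B3→B1 to B0
  B5←B4: walk B4 to B0
  B0 → ∅
  B1 → {B1,B4,B5}
  B2 → {B4,B5}
  B3 → {B1,B4,B5}
  B4 → {B5}
  B5 → ∅

φ for x: defs {B0,B4}
  DF⁺ = {B5}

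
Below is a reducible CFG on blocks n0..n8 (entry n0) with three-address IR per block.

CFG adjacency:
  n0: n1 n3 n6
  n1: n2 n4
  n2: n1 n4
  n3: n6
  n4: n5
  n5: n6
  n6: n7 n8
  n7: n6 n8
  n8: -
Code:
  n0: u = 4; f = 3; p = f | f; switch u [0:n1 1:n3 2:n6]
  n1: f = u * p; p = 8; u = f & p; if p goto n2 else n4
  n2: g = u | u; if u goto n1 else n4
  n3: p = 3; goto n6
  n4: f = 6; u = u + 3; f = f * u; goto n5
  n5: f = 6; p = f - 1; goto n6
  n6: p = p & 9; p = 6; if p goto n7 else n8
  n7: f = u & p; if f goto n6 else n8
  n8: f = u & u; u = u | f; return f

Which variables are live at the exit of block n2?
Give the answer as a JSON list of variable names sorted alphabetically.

Answer: ["p", "u"]

Working:
Per-block:
  n0 def {f,p,u} use ∅
  n1 def {f,p,u} use {p,u}
  n2 def {g} use {u}
  n3 def {p} use ∅
  n4 def {f,u} use {u}
  n5 def {f,p} use ∅
  n6 def {p} use {p}
  n7 def {f} use {p,u}
  n8 def {f,u} use {u}

Backward fixpoint:
  live n0: ∅→{p,u}
  live n1: {p,u}→{p,u}
  live n2: {p,u}→{p,u}
  live n3: {u}→{p,u}
  live n4: {u}→{u}
  live n5: {u}→{p,u}
  live n6: {p,u}→{p,u}
  live n7: {p,u}→{p,u}
  live n8: {u}→∅

live-out(n2) = ["p", "u"]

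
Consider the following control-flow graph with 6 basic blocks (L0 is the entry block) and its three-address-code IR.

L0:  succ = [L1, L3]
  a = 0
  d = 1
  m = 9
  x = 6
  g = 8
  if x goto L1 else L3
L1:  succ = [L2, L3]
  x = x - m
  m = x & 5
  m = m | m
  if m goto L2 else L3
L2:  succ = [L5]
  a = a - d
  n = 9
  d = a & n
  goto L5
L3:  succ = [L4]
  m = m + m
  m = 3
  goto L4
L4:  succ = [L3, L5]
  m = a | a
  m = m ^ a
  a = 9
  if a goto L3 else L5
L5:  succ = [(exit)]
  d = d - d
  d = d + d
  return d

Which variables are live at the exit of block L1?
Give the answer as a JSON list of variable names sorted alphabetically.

Answer: ["a", "d", "m"]

Analysis:
Block summaries:
  L0 def {a,d,g,m,x} use ∅
  L1 def {m,x} use {m,x}
  L2 def {a,d,n} use {a,d}
  L3 def {m} use {m}
  L4 def {a,m} use {a}
  L5 def {d} use {d}

Backward fixpoint:
  L0: in=∅ out={a,d,m,x}
  L1: in={a,d,m,x} out={a,d,m}
  L2: in={a,d} out={d}
  L3: in={a,d,m} out={a,d}
  L4: in={a,d} out={a,d,m}
  L5: in={d} out=∅

live-out(L1) = ["a", "d", "m"]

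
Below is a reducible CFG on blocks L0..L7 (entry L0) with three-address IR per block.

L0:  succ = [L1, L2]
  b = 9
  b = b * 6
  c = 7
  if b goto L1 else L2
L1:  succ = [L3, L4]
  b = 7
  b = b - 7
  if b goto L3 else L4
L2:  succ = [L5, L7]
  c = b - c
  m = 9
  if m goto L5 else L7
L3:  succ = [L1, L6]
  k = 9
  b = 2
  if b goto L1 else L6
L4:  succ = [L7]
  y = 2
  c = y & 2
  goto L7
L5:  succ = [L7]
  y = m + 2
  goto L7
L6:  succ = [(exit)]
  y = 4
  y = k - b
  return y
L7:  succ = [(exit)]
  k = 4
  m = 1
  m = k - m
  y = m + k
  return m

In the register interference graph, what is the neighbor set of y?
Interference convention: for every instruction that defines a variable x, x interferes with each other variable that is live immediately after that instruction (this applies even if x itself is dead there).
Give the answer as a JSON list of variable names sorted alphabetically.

Per-block:
  L0 def {b,c} use ∅
  L1 def {b} use ∅
  L2 def {c,m} use {b,c}
  L3 def {b,k} use ∅
  L4 def {c,y} use ∅
  L5 def {y} use {m}
  L6 def {y} use {b,k}
  L7 def {k,m,y} use ∅

Live sets:
  L0: in=∅ out={b,c}
  L1: in=∅ out=∅
  L2: in={b,c} out={m}
  L3: in=∅ out={b,k}
  L4: in=∅ out=∅
  L5: in={m} out=∅
  L6: in={b,k} out=∅
  L7: in=∅ out=∅

Interference:
  b↔{c,k,y}
  c↔{b}
  k↔{b,m,y}
  m↔{k,y}
  y↔{b,k,m}

N(y) = ["b", "k", "m"]

Answer: ["b", "k", "m"]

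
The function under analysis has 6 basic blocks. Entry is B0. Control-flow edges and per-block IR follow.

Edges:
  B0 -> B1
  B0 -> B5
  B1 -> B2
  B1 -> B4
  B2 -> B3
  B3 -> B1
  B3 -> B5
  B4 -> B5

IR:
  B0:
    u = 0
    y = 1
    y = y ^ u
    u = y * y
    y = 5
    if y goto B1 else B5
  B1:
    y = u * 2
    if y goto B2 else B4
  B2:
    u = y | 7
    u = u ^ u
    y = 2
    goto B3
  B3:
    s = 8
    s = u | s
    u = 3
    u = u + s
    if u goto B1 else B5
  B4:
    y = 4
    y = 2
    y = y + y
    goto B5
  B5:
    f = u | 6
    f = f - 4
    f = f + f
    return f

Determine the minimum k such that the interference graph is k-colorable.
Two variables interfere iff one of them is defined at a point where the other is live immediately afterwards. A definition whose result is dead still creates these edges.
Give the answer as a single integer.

Per-block:
  B0: def={u,y} ue=∅
  B1: def={y} ue={u}
  B2: def={u,y} ue={y}
  B3: def={s,u} ue={u}
  B4: def={y} ue=∅
  B5: def={f} ue={u}

Live sets:
  B0: in=∅ out={u}
  B1: in={u} out={u,y}
  B2: in={y} out={u}
  B3: in={u} out={u}
  B4: in={u} out={u}
  B5: in={u} out=∅

Interference:
  f: ∅
  s: {u}
  u: {s,y}
  y: {u}

Registers:
  lower bound: {s,u} mutually conflict ⇒ χ ≥ 2
  assign f→R0 s→R1 u→R0 y→R1 — no edge inside a register ⇒ χ ≤ 2
  χ = 2

Answer: 2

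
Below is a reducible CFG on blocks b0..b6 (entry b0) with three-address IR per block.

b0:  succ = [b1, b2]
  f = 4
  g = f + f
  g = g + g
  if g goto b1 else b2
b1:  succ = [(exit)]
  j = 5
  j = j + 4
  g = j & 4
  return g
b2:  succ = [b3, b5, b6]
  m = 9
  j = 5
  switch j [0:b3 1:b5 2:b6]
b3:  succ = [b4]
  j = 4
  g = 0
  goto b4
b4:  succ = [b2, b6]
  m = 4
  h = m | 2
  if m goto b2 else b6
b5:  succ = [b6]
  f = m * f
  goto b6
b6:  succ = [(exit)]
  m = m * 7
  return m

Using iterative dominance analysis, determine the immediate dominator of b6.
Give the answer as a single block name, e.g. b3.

idom tree: b1←b0 b2←b0 b3←b2 b4←b3 b5←b2 b6←b2
Dom∩ at merges:
  b2: preds {b0,b4}: {b0} ∩ {b0,b2,b3,b4} = {b0}; idom=b0
  b6: preds {b2,b4,b5}: {b0,b2} ∩ {b0,b2,b3,b4} ∩ {b0,b2,b5} = {b0,b2}; idom=b2

idom(b6) = b2

Answer: b2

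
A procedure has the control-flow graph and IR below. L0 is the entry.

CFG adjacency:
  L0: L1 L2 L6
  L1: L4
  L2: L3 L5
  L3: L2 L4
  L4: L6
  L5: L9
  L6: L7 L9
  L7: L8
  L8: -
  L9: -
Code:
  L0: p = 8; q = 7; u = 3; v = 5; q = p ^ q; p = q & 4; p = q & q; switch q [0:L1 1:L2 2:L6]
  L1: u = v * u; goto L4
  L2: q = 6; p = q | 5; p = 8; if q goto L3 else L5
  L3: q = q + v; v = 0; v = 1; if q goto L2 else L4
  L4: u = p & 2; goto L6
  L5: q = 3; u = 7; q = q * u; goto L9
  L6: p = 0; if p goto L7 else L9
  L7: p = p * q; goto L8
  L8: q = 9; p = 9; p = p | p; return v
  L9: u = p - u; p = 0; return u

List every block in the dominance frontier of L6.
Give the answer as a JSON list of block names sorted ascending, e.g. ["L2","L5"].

Answer: ["L9"]

Working:
idom tree: L1←L0 L2←L0 L3←L2 L4←L0 L5←L2 L6←L0 L7←L6 L8←L7 L9←L0
Dom∩ at merges:
  L2: preds {L0,L3}: {L0} ∩ {L0,L2,L3} = {L0}; idom=L0
  L4: preds {L1,L3}: {L0,L1} ∩ {L0,L2,L3} = {L0}; idom=L0
  L6: preds {L0,L4}: {L0} ∩ {L0,L4} = {L0}; idom=L0
  L9: preds {L5,L6}: {L0,L2,L5} ∩ {L0,L6} = {L0}; idom=L0

DF walk-up:
  join L2 pred L0: · stop@L0
  join L2 pred L3: L3→L2 stop@L0
  join L4 pred L1: L1 stop@L0
  join L4 pred L3: L3→L2 stop@L0
  join L6 pred L0: · stop@L0
  join L6 pred L4: L4 stop@L0
  join L9 pred L5: L5→L2 stop@L0
  join L9 pred L6: L6 stop@L0
  L0 → ∅
  L1 → {L4}
  L2 → {L2,L4,L9}
  L3 → {L2,L4}
  L4 → {L6}
  L5 → {L9}
  L6 → {L9}
  L7 → ∅
  L8 → ∅
  L9 → ∅

DF(L6) = ["L9"]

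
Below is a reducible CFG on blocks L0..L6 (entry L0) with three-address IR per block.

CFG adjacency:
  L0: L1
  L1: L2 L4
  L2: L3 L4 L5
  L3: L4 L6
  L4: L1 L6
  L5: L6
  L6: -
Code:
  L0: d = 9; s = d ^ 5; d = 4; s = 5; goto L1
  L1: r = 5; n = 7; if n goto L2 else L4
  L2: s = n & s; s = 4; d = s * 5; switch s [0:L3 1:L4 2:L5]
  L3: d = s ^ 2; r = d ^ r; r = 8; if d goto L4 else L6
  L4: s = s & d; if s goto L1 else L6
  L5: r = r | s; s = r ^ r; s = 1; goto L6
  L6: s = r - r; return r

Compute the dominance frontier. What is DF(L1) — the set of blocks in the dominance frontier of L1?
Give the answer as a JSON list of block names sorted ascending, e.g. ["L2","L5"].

Answer: ["L1"]

Analysis:
idom tree: L1←L0 L2←L1 L3←L2 L4←L1 L5←L2 L6←L1
Dom at joins:
  L1: preds {L0,L4}: {L0} ∩ {L0,L1,L4} = {L0}; idom=L0
  L4: preds {L1,L2,L3}: {L0,L1} ∩ {L0,L1,L2} ∩ {L0,L1,L2,L3} = {L0,L1}; idom=L1
  L6: preds {L3,L4,L5}: {L0,L1,L2,L3} ∩ {L0,L1,L4} ∩ {L0,L1,L2,L5} = {L0,L1}; idom=L1

DF derivation:
  join L1 pred L0: · stop@L0
  join L1 pred L4: L4→L1 stop@L0
  join L4 pred L1: · stop@L1
  join L4 pred L2: L2 stop@L1
  join L4 pred L3: L3→L2 stop@L1
  join L6 pred L3: L3→L2 stop@L1
  join L6 pred L4: L4 stop@L1
  join L6 pred L5: L5→L2 stop@L1
  DF(L0)=∅
  DF(L1)={L1}
  DF(L2)={L4,L6}
  DF(L3)={L4,L6}
  DF(L4)={L1,L6}
  DF(L5)={L6}
  DF(L6)=∅

DF(L1) = ["L1"]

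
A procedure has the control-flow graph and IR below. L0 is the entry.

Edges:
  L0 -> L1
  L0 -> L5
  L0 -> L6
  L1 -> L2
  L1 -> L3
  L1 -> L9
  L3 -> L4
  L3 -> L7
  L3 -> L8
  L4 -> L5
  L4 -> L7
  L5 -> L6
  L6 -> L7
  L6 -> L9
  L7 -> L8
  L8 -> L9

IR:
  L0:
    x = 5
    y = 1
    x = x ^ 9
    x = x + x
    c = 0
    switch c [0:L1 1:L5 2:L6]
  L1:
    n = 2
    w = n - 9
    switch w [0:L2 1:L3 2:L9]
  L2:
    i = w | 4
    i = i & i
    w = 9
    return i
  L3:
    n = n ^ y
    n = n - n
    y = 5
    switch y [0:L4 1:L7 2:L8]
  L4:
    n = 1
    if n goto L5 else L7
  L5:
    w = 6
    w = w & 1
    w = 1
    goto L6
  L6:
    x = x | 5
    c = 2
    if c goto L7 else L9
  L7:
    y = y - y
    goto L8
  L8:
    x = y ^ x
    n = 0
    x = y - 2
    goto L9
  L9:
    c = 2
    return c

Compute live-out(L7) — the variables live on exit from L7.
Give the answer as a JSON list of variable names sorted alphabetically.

def/use:
  L0 def {c,x,y} use ∅
  L1 def {n,w} use ∅
  L2 def {i,w} use {w}
  L3 def {n,y} use {n,y}
  L4 def {n} use ∅
  L5 def {w} use ∅
  L6 def {c,x} use {x}
  L7 def {y} use {y}
  L8 def {n,x} use {x,y}
  L9 def {c} use ∅

Backward fixpoint:
  live L0: ∅→{x,y}
  live L1: {x,y}→{n,w,x,y}
  live L2: {w}→∅
  live L3: {n,x,y}→{x,y}
  live L4: {x,y}→{x,y}
  live L5: {x,y}→{x,y}
  live L6: {x,y}→{x,y}
  live L7: {x,y}→{x,y}
  live L8: {x,y}→∅
  live L9: ∅→∅

live-out(L7) = ["x", "y"]

Answer: ["x", "y"]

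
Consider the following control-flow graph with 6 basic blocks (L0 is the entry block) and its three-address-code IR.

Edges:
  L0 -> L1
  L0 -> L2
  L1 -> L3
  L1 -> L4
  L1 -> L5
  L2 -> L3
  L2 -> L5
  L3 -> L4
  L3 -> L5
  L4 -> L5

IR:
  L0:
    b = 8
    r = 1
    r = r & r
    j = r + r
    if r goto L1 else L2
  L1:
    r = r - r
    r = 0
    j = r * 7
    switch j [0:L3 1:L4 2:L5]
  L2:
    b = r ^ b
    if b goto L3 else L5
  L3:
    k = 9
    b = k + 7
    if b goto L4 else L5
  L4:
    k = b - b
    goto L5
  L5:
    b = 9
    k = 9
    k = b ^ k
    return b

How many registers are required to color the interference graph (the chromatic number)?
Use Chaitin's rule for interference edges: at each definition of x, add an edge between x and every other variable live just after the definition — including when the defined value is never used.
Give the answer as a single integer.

Block summaries:
  L0: {b,j,r} / ∅
  L1: {j,r} / {r}
  L2: {b} / {b,r}
  L3: {b,k} / ∅
  L4: {k} / {b}
  L5: {b,k} / ∅

Live sets:
  L0 li=∅ lo={b,r}
  L1 li={b,r} lo={b}
  L2 li={b,r} lo=∅
  L3 li=∅ lo={b}
  L4 li={b} lo=∅
  L5 li=∅ lo=∅

Conflict graph:
  b↔{j,k,r}
  j↔{b,r}
  k↔{b}
  r↔{b,j}

Colouring:
  clique {b,j,r} ⇒ need ≥ 3
  3-colouring: r0={b}  r1={j,k}  r2={r}
  χ = 3

Answer: 3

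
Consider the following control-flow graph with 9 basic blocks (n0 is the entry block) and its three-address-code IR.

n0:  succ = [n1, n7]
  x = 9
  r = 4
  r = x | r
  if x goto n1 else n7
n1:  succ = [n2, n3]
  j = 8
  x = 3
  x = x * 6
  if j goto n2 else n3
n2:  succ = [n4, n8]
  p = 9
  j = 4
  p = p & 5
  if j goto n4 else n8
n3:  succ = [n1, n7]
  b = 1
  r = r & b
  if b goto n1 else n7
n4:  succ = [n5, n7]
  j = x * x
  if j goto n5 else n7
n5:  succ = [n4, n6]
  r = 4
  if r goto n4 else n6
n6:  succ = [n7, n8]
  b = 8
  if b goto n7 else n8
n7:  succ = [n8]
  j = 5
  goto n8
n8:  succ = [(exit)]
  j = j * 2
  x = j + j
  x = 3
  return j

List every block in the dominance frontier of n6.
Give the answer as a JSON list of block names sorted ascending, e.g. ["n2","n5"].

Answer: ["n7", "n8"]

Derivation:
idom tree: n1←n0 n2←n1 n3←n1 n4←n2 n5←n4 n6←n5 n7←n0 n8←n0
Dom∩ at merges:
  n1: preds {n0,n3}: {n0} ∩ {n0,n1,n3} = {n0}; idom=n0
  n4: preds {n2,n5}: {n0,n1,n2} ∩ {n0,n1,n2,n4,n5} = {n0,n1,n2}; idom=n2
  n7: preds {n0,n3,n4,n6}: {n0} ∩ {n0,n1,n3} ∩ {n0,n1,n2,n4} ∩ {n0,n1,n2,n4,n5,n6} = {n0}; idom=n0
  n8: preds {n2,n6,n7}: {n0,n1,n2} ∩ {n0,n1,n2,n4,n5,n6} ∩ {n0,n7} = {n0}; idom=n0

Frontier:
  join n1 pred n0: · stop@n0
  join n1 pred n3: n3→n1 stop@n0
  join n4 pred n2: · stop@n2
  join n4 pred n5: n5→n4 stop@n2
  join n7 pred n0: · stop@n0
  join n7 pred n3: n3→n1 stop@n0
  join n7 pred n4: n4→n2→n1 stop@n0
  join n7 pred n6: n6→n5→n4→n2→n1 stop@n0
  join n8 pred n2: n2→n1 stop@n0
  join n8 pred n6: n6→n5→n4→n2→n1 stop@n0
  join n8 pred n7: n7 stop@n0
  n0 → ∅
  n1 → {n1,n7,n8}
  n2 → {n7,n8}
  n3 → {n1,n7}
  n4 → {n4,n7,n8}
  n5 → {n4,n7,n8}
  n6 → {n7,n8}
  n7 → {n8}
  n8 → ∅

DF(n6) = ["n7", "n8"]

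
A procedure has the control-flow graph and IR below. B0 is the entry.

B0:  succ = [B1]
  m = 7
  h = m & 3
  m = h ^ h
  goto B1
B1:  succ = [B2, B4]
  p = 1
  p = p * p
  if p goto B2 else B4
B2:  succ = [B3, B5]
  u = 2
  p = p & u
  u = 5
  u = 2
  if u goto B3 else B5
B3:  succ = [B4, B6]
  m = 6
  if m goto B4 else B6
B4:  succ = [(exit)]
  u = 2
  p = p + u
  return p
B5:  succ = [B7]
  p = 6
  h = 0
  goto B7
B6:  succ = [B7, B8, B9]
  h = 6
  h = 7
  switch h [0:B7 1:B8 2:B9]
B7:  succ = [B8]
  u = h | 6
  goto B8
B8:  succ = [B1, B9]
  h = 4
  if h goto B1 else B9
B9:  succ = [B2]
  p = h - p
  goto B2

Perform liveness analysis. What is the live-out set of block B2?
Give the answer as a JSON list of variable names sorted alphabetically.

Answer: ["p"]

Analysis:
def/use:
  B0: {h,m} / ∅
  B1: {p} / ∅
  B2: {p,u} / {p}
  B3: {m} / ∅
  B4: {p,u} / {p}
  B5: {h,p} / ∅
  B6: {h} / ∅
  B7: {u} / {h}
  B8: {h} / ∅
  B9: {p} / {h,p}

Liveness:
  B0 li=∅ lo=∅
  B1 li=∅ lo={p}
  B2 li={p} lo={p}
  B3 li={p} lo={p}
  B4 li={p} lo=∅
  B5 li=∅ lo={h,p}
  B6 li={p} lo={h,p}
  B7 li={h,p} lo={p}
  B8 li={p} lo={h,p}
  B9 li={h,p} lo={p}

live-out(B2) = ["p"]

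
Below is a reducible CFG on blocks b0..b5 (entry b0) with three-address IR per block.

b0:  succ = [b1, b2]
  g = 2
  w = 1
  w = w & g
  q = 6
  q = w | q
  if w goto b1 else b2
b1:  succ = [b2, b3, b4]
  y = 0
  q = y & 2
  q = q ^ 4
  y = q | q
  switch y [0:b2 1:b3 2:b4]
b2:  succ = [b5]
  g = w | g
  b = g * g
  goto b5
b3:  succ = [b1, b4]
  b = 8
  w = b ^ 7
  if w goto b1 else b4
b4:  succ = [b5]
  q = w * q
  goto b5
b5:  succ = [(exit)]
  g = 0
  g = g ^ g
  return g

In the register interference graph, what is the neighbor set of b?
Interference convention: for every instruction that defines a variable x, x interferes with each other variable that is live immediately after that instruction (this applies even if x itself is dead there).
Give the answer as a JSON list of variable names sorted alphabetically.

Answer: ["g", "q"]

Derivation:
def/use:
  b0: {g,q,w} / ∅
  b1: {q,y} / ∅
  b2: {b,g} / {g,w}
  b3: {b,w} / ∅
  b4: {q} / {q,w}
  b5: {g} / ∅

Backward fixpoint:
  b0 li=∅ lo={g,w}
  b1 li={g,w} lo={g,q,w}
  b2 li={g,w} lo=∅
  b3 li={g,q} lo={g,q,w}
  b4 li={q,w} lo=∅
  b5 li=∅ lo=∅

Conflict graph:
  b — {g,q}
  g — {b,q,w,y}
  q — {b,g,w,y}
  w — {g,q,y}
  y — {g,q,w}

N(b) = ["g", "q"]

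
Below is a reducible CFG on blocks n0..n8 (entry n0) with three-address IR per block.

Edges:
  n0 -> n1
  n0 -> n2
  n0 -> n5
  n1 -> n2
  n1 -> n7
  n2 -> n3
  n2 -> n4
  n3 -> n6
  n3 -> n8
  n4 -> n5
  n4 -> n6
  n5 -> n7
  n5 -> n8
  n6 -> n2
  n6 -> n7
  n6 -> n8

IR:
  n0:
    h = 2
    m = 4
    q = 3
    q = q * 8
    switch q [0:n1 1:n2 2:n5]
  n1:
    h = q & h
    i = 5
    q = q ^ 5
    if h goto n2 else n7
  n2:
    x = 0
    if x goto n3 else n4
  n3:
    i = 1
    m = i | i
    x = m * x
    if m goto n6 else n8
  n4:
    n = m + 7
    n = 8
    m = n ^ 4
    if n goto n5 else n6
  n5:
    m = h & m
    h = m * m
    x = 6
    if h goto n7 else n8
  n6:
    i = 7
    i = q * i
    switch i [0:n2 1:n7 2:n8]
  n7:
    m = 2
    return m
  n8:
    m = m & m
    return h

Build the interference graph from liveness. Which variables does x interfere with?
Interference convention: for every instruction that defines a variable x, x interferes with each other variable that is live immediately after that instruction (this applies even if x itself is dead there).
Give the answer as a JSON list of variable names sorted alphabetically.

Block summaries:
  n0: def={h,m,q} ue=∅
  n1: def={h,i,q} ue={h,q}
  n2: def={x} ue=∅
  n3: def={i,m,x} ue={x}
  n4: def={m,n} ue={m}
  n5: def={h,m,x} ue={h,m}
  n6: def={i} ue={q}
  n7: def={m} ue=∅
  n8: def={m} ue={h,m}

Liveness:
  n0 li=∅ lo={h,m,q}
  n1 li={h,m,q} lo={h,m,q}
  n2 li={h,m,q} lo={h,m,q,x}
  n3 li={h,q,x} lo={h,m,q}
  n4 li={h,m,q} lo={h,m,q}
  n5 li={h,m} lo={h,m}
  n6 li={h,m,q} lo={h,m,q}
  n7 li=∅ lo=∅
  n8 li={h,m} lo=∅

Interference:
  h — {i,m,n,q,x}
  i — {h,m,q,x}
  m — {h,i,n,q,x}
  n — {h,m,q}
  q — {h,i,m,n,x}
  x — {h,i,m,q}

N(x) = ["h", "i", "m", "q"]

Answer: ["h", "i", "m", "q"]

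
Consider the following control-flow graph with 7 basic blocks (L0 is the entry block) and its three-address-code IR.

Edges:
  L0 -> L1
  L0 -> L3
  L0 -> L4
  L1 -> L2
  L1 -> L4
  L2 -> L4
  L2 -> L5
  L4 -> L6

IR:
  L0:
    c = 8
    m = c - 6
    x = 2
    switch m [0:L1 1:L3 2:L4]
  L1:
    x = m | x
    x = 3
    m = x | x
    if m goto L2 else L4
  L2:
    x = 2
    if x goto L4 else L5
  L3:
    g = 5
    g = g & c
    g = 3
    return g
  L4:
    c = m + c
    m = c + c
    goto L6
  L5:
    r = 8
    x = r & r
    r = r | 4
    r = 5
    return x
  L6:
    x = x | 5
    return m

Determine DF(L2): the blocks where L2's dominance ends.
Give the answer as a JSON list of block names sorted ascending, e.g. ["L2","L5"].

Answer: ["L4"]

Derivation:
idom tree: L1←L0 L2←L1 L3←L0 L4←L0 L5←L2 L6←L4
Join-block Dom:
  L4: preds {L0,L1,L2}: {L0} ∩ {L0,L1} ∩ {L0,L1,L2} = {L0}; idom=L0

Frontier:
  join L4 pred L0: · stop@L0
  join L4 pred L1: L1 stop@L0
  join L4 pred L2: L2→L1 stop@L0
  L0 → ∅
  L1 → {L4}
  L2 → {L4}
  L3 → ∅
  L4 → ∅
  L5 → ∅
  L6 → ∅

DF(L2) = ["L4"]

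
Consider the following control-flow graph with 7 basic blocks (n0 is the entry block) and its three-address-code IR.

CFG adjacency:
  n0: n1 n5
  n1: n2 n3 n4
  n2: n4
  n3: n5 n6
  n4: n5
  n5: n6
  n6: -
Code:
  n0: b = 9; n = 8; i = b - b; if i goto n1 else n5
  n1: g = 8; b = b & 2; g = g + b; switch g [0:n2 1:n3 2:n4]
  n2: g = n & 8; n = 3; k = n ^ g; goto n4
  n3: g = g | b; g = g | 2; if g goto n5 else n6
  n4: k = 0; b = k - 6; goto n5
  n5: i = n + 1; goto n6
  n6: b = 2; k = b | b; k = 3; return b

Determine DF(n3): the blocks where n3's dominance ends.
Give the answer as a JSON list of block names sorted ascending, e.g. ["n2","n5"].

idom tree: n1←n0 n2←n1 n3←n1 n4←n1 n5←n0 n6←n0
Dom at joins:
  n4: preds {n1,n2}: {n0,n1} ∩ {n0,n1,n2} = {n0,n1}; idom=n1
  n5: preds {n0,n3,n4}: {n0} ∩ {n0,n1,n3} ∩ {n0,n1,n4} = {n0}; idom=n0
  n6: preds {n3,n5}: {n0,n1,n3} ∩ {n0,n5} = {n0}; idom=n0

DF derivation:
  join n4 pred n1: · stop@n1
  join n4 pred n2: n2 stop@n1
  join n5 pred n0: · stop@n0
  join n5 pred n3: n3→n1 stop@n0
  join n5 pred n4: n4→n1 stop@n0
  join n6 pred n3: n3→n1 stop@n0
  join n6 pred n5: n5 stop@n0
  n0 → ∅
  n1 → {n5,n6}
  n2 → {n4}
  n3 → {n5,n6}
  n4 → {n5}
  n5 → {n6}
  n6 → ∅

DF(n3) = ["n5", "n6"]

Answer: ["n5", "n6"]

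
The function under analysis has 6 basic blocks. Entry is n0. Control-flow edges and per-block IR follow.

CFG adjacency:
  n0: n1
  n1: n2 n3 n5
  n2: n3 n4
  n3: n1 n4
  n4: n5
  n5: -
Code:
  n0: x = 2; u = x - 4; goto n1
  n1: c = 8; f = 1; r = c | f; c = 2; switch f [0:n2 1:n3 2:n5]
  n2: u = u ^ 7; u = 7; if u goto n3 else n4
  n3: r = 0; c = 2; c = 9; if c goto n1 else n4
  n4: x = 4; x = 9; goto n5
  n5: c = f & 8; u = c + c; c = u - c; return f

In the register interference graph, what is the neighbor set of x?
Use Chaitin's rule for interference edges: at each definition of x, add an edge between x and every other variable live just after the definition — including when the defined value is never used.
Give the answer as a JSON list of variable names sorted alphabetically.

Answer: ["f"]

Derivation:
Block summaries:
  n0: {u,x} / ∅
  n1: {c,f,r} / ∅
  n2: {u} / {u}
  n3: {c,r} / ∅
  n4: {x} / ∅
  n5: {c,u} / {f}

Liveness:
  live n0: ∅→{u}
  live n1: {u}→{f,u}
  live n2: {f,u}→{f,u}
  live n3: {f,u}→{f,u}
  live n4: {f}→{f}
  live n5: {f}→∅

Conflict graph:
  c — {f,u}
  f — {c,r,u,x}
  r — {f,u}
  u — {c,f,r}
  x — {f}

N(x) = ["f"]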